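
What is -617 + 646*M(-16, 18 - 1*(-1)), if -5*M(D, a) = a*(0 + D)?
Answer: 193299/5 ≈ 38660.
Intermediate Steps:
M(D, a) = -D*a/5 (M(D, a) = -a*(0 + D)/5 = -a*D/5 = -D*a/5)
-617 + 646*M(-16, 18 - 1*(-1)) = -617 + 646*(-⅕*(-16)*(18 - 1*(-1))) = -617 + 646*(-⅕*(-16)*(18 + 1)) = -617 + 646*(-⅕*(-16)*19) = -617 + 646*(304/5) = -617 + 196384/5 = 193299/5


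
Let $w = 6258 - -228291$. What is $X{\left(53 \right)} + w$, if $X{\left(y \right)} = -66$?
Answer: $234483$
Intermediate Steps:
$w = 234549$ ($w = 6258 + 228291 = 234549$)
$X{\left(53 \right)} + w = -66 + 234549 = 234483$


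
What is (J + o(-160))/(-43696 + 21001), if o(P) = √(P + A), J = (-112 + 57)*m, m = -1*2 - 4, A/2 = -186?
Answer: -22/1513 - 2*I*√133/22695 ≈ -0.014541 - 0.0010163*I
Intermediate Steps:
A = -372 (A = 2*(-186) = -372)
m = -6 (m = -2 - 4 = -6)
J = 330 (J = (-112 + 57)*(-6) = -55*(-6) = 330)
o(P) = √(-372 + P) (o(P) = √(P - 372) = √(-372 + P))
(J + o(-160))/(-43696 + 21001) = (330 + √(-372 - 160))/(-43696 + 21001) = (330 + √(-532))/(-22695) = (330 + 2*I*√133)*(-1/22695) = -22/1513 - 2*I*√133/22695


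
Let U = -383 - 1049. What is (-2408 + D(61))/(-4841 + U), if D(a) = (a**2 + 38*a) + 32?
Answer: -407/697 ≈ -0.58393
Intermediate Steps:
U = -1432
D(a) = 32 + a**2 + 38*a
(-2408 + D(61))/(-4841 + U) = (-2408 + (32 + 61**2 + 38*61))/(-4841 - 1432) = (-2408 + (32 + 3721 + 2318))/(-6273) = (-2408 + 6071)*(-1/6273) = 3663*(-1/6273) = -407/697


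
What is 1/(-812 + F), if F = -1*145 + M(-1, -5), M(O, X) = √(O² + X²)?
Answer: -957/915823 - √26/915823 ≈ -0.0010505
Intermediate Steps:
F = -145 + √26 (F = -1*145 + √((-1)² + (-5)²) = -145 + √(1 + 25) = -145 + √26 ≈ -139.90)
1/(-812 + F) = 1/(-812 + (-145 + √26)) = 1/(-957 + √26)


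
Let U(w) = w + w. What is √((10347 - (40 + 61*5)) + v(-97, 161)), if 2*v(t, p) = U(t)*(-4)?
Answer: √10390 ≈ 101.93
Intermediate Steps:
U(w) = 2*w
v(t, p) = -4*t (v(t, p) = ((2*t)*(-4))/2 = (-8*t)/2 = -4*t)
√((10347 - (40 + 61*5)) + v(-97, 161)) = √((10347 - (40 + 61*5)) - 4*(-97)) = √((10347 - (40 + 305)) + 388) = √((10347 - 1*345) + 388) = √((10347 - 345) + 388) = √(10002 + 388) = √10390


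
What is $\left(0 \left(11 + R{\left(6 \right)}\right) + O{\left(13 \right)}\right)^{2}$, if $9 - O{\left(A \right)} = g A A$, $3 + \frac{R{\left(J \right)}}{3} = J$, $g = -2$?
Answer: $120409$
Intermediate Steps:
$R{\left(J \right)} = -9 + 3 J$
$O{\left(A \right)} = 9 + 2 A^{2}$ ($O{\left(A \right)} = 9 - - 2 A A = 9 - - 2 A^{2} = 9 + 2 A^{2}$)
$\left(0 \left(11 + R{\left(6 \right)}\right) + O{\left(13 \right)}\right)^{2} = \left(0 \left(11 + \left(-9 + 3 \cdot 6\right)\right) + \left(9 + 2 \cdot 13^{2}\right)\right)^{2} = \left(0 \left(11 + \left(-9 + 18\right)\right) + \left(9 + 2 \cdot 169\right)\right)^{2} = \left(0 \left(11 + 9\right) + \left(9 + 338\right)\right)^{2} = \left(0 \cdot 20 + 347\right)^{2} = \left(0 + 347\right)^{2} = 347^{2} = 120409$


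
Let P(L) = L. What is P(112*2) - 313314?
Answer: -313090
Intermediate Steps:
P(112*2) - 313314 = 112*2 - 313314 = 224 - 313314 = -313090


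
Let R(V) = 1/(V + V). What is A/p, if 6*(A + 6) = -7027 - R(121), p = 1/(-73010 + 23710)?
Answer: 7022156425/121 ≈ 5.8034e+7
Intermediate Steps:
R(V) = 1/(2*V)
p = -1/49300 (p = 1/(-49300) = -1/49300 ≈ -2.0284e-5)
A = -569749/484 (A = -6 + (-7027 - 1/(2*121))/6 = -6 + (-7027 - 1*1/242)/6 = -6 + (-7027 - 1/242)/6 = -6 + (⅙)*(-1700535/242) = -6 - 566845/484 = -569749/484 ≈ -1177.2)
A/p = -569749/(484*(-1/49300)) = -569749/484*(-49300) = 7022156425/121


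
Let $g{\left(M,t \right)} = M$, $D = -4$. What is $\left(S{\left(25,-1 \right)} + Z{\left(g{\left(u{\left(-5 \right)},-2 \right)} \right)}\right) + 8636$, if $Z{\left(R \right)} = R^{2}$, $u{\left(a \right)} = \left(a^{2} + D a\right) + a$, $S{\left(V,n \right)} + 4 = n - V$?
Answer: $10206$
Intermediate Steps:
$S{\left(V,n \right)} = -4 + n - V$ ($S{\left(V,n \right)} = -4 - \left(V - n\right) = -4 + n - V$)
$u{\left(a \right)} = a^{2} - 3 a$ ($u{\left(a \right)} = \left(a^{2} - 4 a\right) + a = a^{2} - 3 a$)
$\left(S{\left(25,-1 \right)} + Z{\left(g{\left(u{\left(-5 \right)},-2 \right)} \right)}\right) + 8636 = \left(\left(-4 - 1 - 25\right) + \left(- 5 \left(-3 - 5\right)\right)^{2}\right) + 8636 = \left(\left(-4 - 1 - 25\right) + \left(\left(-5\right) \left(-8\right)\right)^{2}\right) + 8636 = \left(-30 + 40^{2}\right) + 8636 = \left(-30 + 1600\right) + 8636 = 1570 + 8636 = 10206$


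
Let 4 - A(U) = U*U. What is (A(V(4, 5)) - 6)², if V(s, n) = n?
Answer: 729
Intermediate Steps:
A(U) = 4 - U² (A(U) = 4 - U*U = 4 - U²)
(A(V(4, 5)) - 6)² = ((4 - 1*5²) - 6)² = ((4 - 1*25) - 6)² = ((4 - 25) - 6)² = (-21 - 6)² = (-27)² = 729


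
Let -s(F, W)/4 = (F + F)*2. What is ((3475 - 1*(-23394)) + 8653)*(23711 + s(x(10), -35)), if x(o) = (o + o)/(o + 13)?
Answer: 19360662226/23 ≈ 8.4177e+8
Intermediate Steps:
x(o) = 2*o/(13 + o) (x(o) = (2*o)/(13 + o) = 2*o/(13 + o))
s(F, W) = -16*F (s(F, W) = -4*(F + F)*2 = -4*2*F*2 = -16*F)
((3475 - 1*(-23394)) + 8653)*(23711 + s(x(10), -35)) = ((3475 - 1*(-23394)) + 8653)*(23711 - 32*10/(13 + 10)) = ((3475 + 23394) + 8653)*(23711 - 32*10/23) = (26869 + 8653)*(23711 - 32*10/23) = 35522*(23711 - 16*20/23) = 35522*(23711 - 320/23) = 35522*(545033/23) = 19360662226/23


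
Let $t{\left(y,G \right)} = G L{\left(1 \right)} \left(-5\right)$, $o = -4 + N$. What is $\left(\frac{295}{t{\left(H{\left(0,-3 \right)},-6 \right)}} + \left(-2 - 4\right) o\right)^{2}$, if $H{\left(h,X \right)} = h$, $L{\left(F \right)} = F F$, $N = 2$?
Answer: $\frac{17161}{36} \approx 476.69$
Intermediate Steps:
$L{\left(F \right)} = F^{2}$
$o = -2$ ($o = -4 + 2 = -2$)
$t{\left(y,G \right)} = - 5 G$ ($t{\left(y,G \right)} = G 1^{2} \left(-5\right) = G 1 \left(-5\right) = G \left(-5\right) = - 5 G$)
$\left(\frac{295}{t{\left(H{\left(0,-3 \right)},-6 \right)}} + \left(-2 - 4\right) o\right)^{2} = \left(\frac{295}{\left(-5\right) \left(-6\right)} + \left(-2 - 4\right) \left(-2\right)\right)^{2} = \left(\frac{295}{30} - -12\right)^{2} = \left(295 \cdot \frac{1}{30} + 12\right)^{2} = \left(\frac{59}{6} + 12\right)^{2} = \left(\frac{131}{6}\right)^{2} = \frac{17161}{36}$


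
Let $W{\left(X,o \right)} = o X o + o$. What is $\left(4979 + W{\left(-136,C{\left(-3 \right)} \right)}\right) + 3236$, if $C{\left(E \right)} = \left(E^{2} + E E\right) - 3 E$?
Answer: $-90902$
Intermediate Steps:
$C{\left(E \right)} = - 3 E + 2 E^{2}$ ($C{\left(E \right)} = \left(E^{2} + E^{2}\right) - 3 E = 2 E^{2} - 3 E = - 3 E + 2 E^{2}$)
$W{\left(X,o \right)} = o + X o^{2}$ ($W{\left(X,o \right)} = X o o + o = X o^{2} + o = o + X o^{2}$)
$\left(4979 + W{\left(-136,C{\left(-3 \right)} \right)}\right) + 3236 = \left(4979 + - 3 \left(-3 + 2 \left(-3\right)\right) \left(1 - 136 \left(- 3 \left(-3 + 2 \left(-3\right)\right)\right)\right)\right) + 3236 = \left(4979 + - 3 \left(-3 - 6\right) \left(1 - 136 \left(- 3 \left(-3 - 6\right)\right)\right)\right) + 3236 = \left(4979 + \left(-3\right) \left(-9\right) \left(1 - 136 \left(\left(-3\right) \left(-9\right)\right)\right)\right) + 3236 = \left(4979 + 27 \left(1 - 3672\right)\right) + 3236 = \left(4979 + 27 \left(-3671\right)\right) + 3236 = \left(4979 - 99117\right) + 3236 = -94138 + 3236 = -90902$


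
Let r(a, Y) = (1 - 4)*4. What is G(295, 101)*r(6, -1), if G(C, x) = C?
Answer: -3540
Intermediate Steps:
r(a, Y) = -12 (r(a, Y) = -3*4 = -12)
G(295, 101)*r(6, -1) = 295*(-12) = -3540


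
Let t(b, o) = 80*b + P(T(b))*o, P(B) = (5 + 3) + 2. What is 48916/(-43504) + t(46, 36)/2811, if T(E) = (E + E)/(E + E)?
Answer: 9563321/30572436 ≈ 0.31281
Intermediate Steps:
T(E) = 1 (T(E) = (2*E)/((2*E)) = (2*E)*(1/(2*E)) = 1)
P(B) = 10 (P(B) = 8 + 2 = 10)
t(b, o) = 10*o + 80*b (t(b, o) = 80*b + 10*o = 10*o + 80*b)
48916/(-43504) + t(46, 36)/2811 = 48916/(-43504) + (10*36 + 80*46)/2811 = 48916*(-1/43504) + (360 + 3680)*(1/2811) = -12229/10876 + 4040*(1/2811) = -12229/10876 + 4040/2811 = 9563321/30572436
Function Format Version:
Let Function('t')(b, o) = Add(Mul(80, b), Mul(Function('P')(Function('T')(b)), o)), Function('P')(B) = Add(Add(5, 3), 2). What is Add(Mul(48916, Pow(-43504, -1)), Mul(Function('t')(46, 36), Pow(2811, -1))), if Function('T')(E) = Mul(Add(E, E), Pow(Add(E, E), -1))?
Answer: Rational(9563321, 30572436) ≈ 0.31281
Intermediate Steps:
Function('T')(E) = 1 (Function('T')(E) = Mul(Mul(2, E), Pow(Mul(2, E), -1)) = Mul(Mul(2, E), Mul(Rational(1, 2), Pow(E, -1))) = 1)
Function('P')(B) = 10 (Function('P')(B) = Add(8, 2) = 10)
Function('t')(b, o) = Add(Mul(10, o), Mul(80, b)) (Function('t')(b, o) = Add(Mul(80, b), Mul(10, o)) = Add(Mul(10, o), Mul(80, b)))
Add(Mul(48916, Pow(-43504, -1)), Mul(Function('t')(46, 36), Pow(2811, -1))) = Add(Mul(48916, Pow(-43504, -1)), Mul(Add(Mul(10, 36), Mul(80, 46)), Pow(2811, -1))) = Add(Mul(48916, Rational(-1, 43504)), Mul(Add(360, 3680), Rational(1, 2811))) = Add(Rational(-12229, 10876), Mul(4040, Rational(1, 2811))) = Add(Rational(-12229, 10876), Rational(4040, 2811)) = Rational(9563321, 30572436)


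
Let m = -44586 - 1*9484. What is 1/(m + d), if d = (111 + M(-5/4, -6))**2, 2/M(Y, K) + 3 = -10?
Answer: -169/7061349 ≈ -2.3933e-5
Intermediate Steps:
M(Y, K) = -2/13 (M(Y, K) = 2/(-3 - 10) = 2/(-13) = 2*(-1/13) = -2/13)
d = 2076481/169 (d = (111 - 2/13)**2 = (1441/13)**2 = 2076481/169 ≈ 12287.)
m = -54070 (m = -44586 - 9484 = -54070)
1/(m + d) = 1/(-54070 + 2076481/169) = 1/(-7061349/169) = -169/7061349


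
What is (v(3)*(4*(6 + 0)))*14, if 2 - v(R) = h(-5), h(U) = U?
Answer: 2352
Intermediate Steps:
v(R) = 7 (v(R) = 2 - 1*(-5) = 2 + 5 = 7)
(v(3)*(4*(6 + 0)))*14 = (7*(4*(6 + 0)))*14 = (7*(4*6))*14 = (7*24)*14 = 168*14 = 2352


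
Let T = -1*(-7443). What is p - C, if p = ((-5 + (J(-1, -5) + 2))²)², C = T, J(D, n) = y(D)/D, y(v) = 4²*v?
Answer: 21118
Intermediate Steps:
y(v) = 16*v
J(D, n) = 16 (J(D, n) = (16*D)/D = 16)
T = 7443
C = 7443
p = 28561 (p = ((-5 + (16 + 2))²)² = ((-5 + 18)²)² = (13²)² = 169² = 28561)
p - C = 28561 - 1*7443 = 28561 - 7443 = 21118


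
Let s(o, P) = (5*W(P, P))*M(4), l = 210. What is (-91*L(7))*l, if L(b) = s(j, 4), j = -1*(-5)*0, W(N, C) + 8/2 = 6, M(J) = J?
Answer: -764400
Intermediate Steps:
W(N, C) = 2 (W(N, C) = -4 + 6 = 2)
j = 0 (j = 5*0 = 0)
s(o, P) = 40 (s(o, P) = (5*2)*4 = 10*4 = 40)
L(b) = 40
(-91*L(7))*l = -91*40*210 = -3640*210 = -764400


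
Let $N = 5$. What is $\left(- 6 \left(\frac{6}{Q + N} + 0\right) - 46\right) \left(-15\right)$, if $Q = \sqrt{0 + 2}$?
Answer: $\frac{18570}{23} - \frac{540 \sqrt{2}}{23} \approx 774.19$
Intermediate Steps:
$Q = \sqrt{2} \approx 1.4142$
$\left(- 6 \left(\frac{6}{Q + N} + 0\right) - 46\right) \left(-15\right) = \left(- 6 \left(\frac{6}{\sqrt{2} + 5} + 0\right) - 46\right) \left(-15\right) = \left(- 6 \left(\frac{6}{5 + \sqrt{2}} + 0\right) - 46\right) \left(-15\right) = \left(- 6 \frac{6}{5 + \sqrt{2}} - 46\right) \left(-15\right) = \left(- \frac{36}{5 + \sqrt{2}} - 46\right) \left(-15\right) = \left(-46 - \frac{36}{5 + \sqrt{2}}\right) \left(-15\right) = 690 + \frac{540}{5 + \sqrt{2}}$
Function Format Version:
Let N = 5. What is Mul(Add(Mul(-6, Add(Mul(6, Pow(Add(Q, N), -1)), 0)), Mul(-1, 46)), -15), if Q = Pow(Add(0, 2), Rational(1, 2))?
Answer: Add(Rational(18570, 23), Mul(Rational(-540, 23), Pow(2, Rational(1, 2)))) ≈ 774.19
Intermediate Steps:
Q = Pow(2, Rational(1, 2)) ≈ 1.4142
Mul(Add(Mul(-6, Add(Mul(6, Pow(Add(Q, N), -1)), 0)), Mul(-1, 46)), -15) = Mul(Add(Mul(-6, Add(Mul(6, Pow(Add(Pow(2, Rational(1, 2)), 5), -1)), 0)), Mul(-1, 46)), -15) = Mul(Add(Mul(-6, Add(Mul(6, Pow(Add(5, Pow(2, Rational(1, 2))), -1)), 0)), -46), -15) = Mul(Add(Mul(-6, Mul(6, Pow(Add(5, Pow(2, Rational(1, 2))), -1))), -46), -15) = Mul(Add(Mul(-36, Pow(Add(5, Pow(2, Rational(1, 2))), -1)), -46), -15) = Mul(Add(-46, Mul(-36, Pow(Add(5, Pow(2, Rational(1, 2))), -1))), -15) = Add(690, Mul(540, Pow(Add(5, Pow(2, Rational(1, 2))), -1)))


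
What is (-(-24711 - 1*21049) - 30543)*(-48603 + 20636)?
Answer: -425573839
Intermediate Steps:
(-(-24711 - 1*21049) - 30543)*(-48603 + 20636) = (-(-24711 - 21049) - 30543)*(-27967) = (-1*(-45760) - 30543)*(-27967) = (45760 - 30543)*(-27967) = 15217*(-27967) = -425573839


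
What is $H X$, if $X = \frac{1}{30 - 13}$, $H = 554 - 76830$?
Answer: $- \frac{76276}{17} \approx -4486.8$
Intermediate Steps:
$H = -76276$
$X = \frac{1}{17} \approx 0.058824$
$H X = \left(-76276\right) \frac{1}{17} = - \frac{76276}{17}$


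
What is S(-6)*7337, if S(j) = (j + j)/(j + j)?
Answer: 7337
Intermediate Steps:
S(j) = 1 (S(j) = (2*j)/((2*j)) = (2*j)*(1/(2*j)) = 1)
S(-6)*7337 = 1*7337 = 7337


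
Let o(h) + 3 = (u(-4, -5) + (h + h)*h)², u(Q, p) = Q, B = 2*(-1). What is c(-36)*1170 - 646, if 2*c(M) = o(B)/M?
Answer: -3429/4 ≈ -857.25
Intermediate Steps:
B = -2
o(h) = -3 + (-4 + 2*h²)² (o(h) = -3 + (-4 + (h + h)*h)² = -3 + (-4 + (2*h)*h)² = -3 + (-4 + 2*h²)²)
c(M) = 13/(2*M) (c(M) = ((-3 + 4*(-2 + (-2)²)²)/M)/2 = ((-3 + 4*(-2 + 4)²)/M)/2 = ((-3 + 4*2²)/M)/2 = ((-3 + 4*4)/M)/2 = ((-3 + 16)/M)/2 = (13/M)/2 = 13/(2*M))
c(-36)*1170 - 646 = ((13/2)/(-36))*1170 - 646 = ((13/2)*(-1/36))*1170 - 646 = -13/72*1170 - 646 = -845/4 - 646 = -3429/4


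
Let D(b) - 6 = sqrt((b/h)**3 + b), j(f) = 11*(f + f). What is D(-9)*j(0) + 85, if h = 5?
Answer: 85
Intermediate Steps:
j(f) = 22*f (j(f) = 11*(2*f) = 22*f)
D(b) = 6 + sqrt(b + b**3/125) (D(b) = 6 + sqrt((b/5)**3 + b) = 6 + sqrt(b**3/125 + b) = 6 + sqrt(b + b**3/125))
D(-9)*j(0) + 85 = (6 + sqrt(5)*sqrt(-9*(125 + (-9)**2))/25)*(22*0) + 85 = (6 + sqrt(5)*sqrt(-9*(125 + 81))/25)*0 + 85 = (6 + sqrt(5)*sqrt(-9*206)/25)*0 + 85 = (6 + sqrt(5)*sqrt(-1854)/25)*0 + 85 = (6 + sqrt(5)*(3*I*sqrt(206))/25)*0 + 85 = (6 + 3*I*sqrt(1030)/25)*0 + 85 = 0 + 85 = 85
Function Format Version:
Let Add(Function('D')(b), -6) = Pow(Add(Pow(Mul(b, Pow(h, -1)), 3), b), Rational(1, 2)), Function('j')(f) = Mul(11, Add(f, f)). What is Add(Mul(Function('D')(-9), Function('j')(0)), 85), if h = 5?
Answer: 85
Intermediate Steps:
Function('j')(f) = Mul(22, f) (Function('j')(f) = Mul(11, Mul(2, f)) = Mul(22, f))
Function('D')(b) = Add(6, Pow(Add(b, Mul(Rational(1, 125), Pow(b, 3))), Rational(1, 2))) (Function('D')(b) = Add(6, Pow(Add(Pow(Mul(b, Pow(5, -1)), 3), b), Rational(1, 2))) = Add(6, Pow(Add(Pow(Mul(b, Rational(1, 5)), 3), b), Rational(1, 2))) = Add(6, Pow(Add(Pow(Mul(Rational(1, 5), b), 3), b), Rational(1, 2))) = Add(6, Pow(Add(Mul(Rational(1, 125), Pow(b, 3)), b), Rational(1, 2))) = Add(6, Pow(Add(b, Mul(Rational(1, 125), Pow(b, 3))), Rational(1, 2))))
Add(Mul(Function('D')(-9), Function('j')(0)), 85) = Add(Mul(Add(6, Mul(Rational(1, 25), Pow(5, Rational(1, 2)), Pow(Mul(-9, Add(125, Pow(-9, 2))), Rational(1, 2)))), Mul(22, 0)), 85) = Add(Mul(Add(6, Mul(Rational(1, 25), Pow(5, Rational(1, 2)), Pow(Mul(-9, Add(125, 81)), Rational(1, 2)))), 0), 85) = Add(Mul(Add(6, Mul(Rational(1, 25), Pow(5, Rational(1, 2)), Pow(Mul(-9, 206), Rational(1, 2)))), 0), 85) = Add(Mul(Add(6, Mul(Rational(1, 25), Pow(5, Rational(1, 2)), Pow(-1854, Rational(1, 2)))), 0), 85) = Add(Mul(Add(6, Mul(Rational(1, 25), Pow(5, Rational(1, 2)), Mul(3, I, Pow(206, Rational(1, 2))))), 0), 85) = Add(Mul(Add(6, Mul(Rational(3, 25), I, Pow(1030, Rational(1, 2)))), 0), 85) = Add(0, 85) = 85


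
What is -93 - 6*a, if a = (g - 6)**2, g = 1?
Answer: -243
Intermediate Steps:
a = 25 (a = (1 - 6)**2 = (-5)**2 = 25)
-93 - 6*a = -93 - 6*25 = -93 - 150 = -243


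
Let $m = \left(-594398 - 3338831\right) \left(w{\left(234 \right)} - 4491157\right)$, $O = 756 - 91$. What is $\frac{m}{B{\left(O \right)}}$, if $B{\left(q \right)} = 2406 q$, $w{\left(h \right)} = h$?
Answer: $\frac{17663828580367}{1599990} \approx 1.104 \cdot 10^{7}$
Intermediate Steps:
$O = 665$
$m = 17663828580367$ ($m = \left(-594398 - 3338831\right) \left(234 - 4491157\right) = \left(-3933229\right) \left(-4490923\right) = 17663828580367$)
$\frac{m}{B{\left(O \right)}} = \frac{17663828580367}{2406 \cdot 665} = \frac{17663828580367}{1599990}$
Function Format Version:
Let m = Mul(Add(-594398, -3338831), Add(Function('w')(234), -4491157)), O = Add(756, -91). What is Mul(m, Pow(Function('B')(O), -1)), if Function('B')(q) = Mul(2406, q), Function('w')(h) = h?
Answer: Rational(17663828580367, 1599990) ≈ 1.1040e+7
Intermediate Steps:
O = 665
m = 17663828580367 (m = Mul(Add(-594398, -3338831), Add(234, -4491157)) = Mul(-3933229, -4490923) = 17663828580367)
Mul(m, Pow(Function('B')(O), -1)) = Mul(17663828580367, Pow(Mul(2406, 665), -1)) = Mul(17663828580367, Pow(1599990, -1)) = Mul(17663828580367, Rational(1, 1599990)) = Rational(17663828580367, 1599990)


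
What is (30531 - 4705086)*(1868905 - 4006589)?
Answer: 9992721430620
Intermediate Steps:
(30531 - 4705086)*(1868905 - 4006589) = -4674555*(-2137684) = 9992721430620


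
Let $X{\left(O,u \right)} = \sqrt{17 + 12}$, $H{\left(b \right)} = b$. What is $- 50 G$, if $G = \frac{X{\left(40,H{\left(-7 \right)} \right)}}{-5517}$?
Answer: $\frac{50 \sqrt{29}}{5517} \approx 0.048805$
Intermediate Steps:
$X{\left(O,u \right)} = \sqrt{29}$
$G = - \frac{\sqrt{29}}{5517}$ ($G = \frac{\sqrt{29}}{-5517} = \sqrt{29} \left(- \frac{1}{5517}\right) = - \frac{\sqrt{29}}{5517} \approx -0.0009761$)
$- 50 G = - 50 \left(- \frac{\sqrt{29}}{5517}\right) = \frac{50 \sqrt{29}}{5517}$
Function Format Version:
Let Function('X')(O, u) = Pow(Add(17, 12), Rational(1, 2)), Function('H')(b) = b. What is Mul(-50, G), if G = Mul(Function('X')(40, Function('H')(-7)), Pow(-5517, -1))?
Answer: Mul(Rational(50, 5517), Pow(29, Rational(1, 2))) ≈ 0.048805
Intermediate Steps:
Function('X')(O, u) = Pow(29, Rational(1, 2))
G = Mul(Rational(-1, 5517), Pow(29, Rational(1, 2))) (G = Mul(Pow(29, Rational(1, 2)), Pow(-5517, -1)) = Mul(Pow(29, Rational(1, 2)), Rational(-1, 5517)) = Mul(Rational(-1, 5517), Pow(29, Rational(1, 2))) ≈ -0.00097610)
Mul(-50, G) = Mul(-50, Mul(Rational(-1, 5517), Pow(29, Rational(1, 2)))) = Mul(Rational(50, 5517), Pow(29, Rational(1, 2)))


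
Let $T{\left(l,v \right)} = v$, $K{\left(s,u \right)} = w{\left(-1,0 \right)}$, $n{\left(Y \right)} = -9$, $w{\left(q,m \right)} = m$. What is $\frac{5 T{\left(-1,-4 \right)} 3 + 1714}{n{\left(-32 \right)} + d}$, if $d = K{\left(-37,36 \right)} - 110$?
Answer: $- \frac{1654}{119} \approx -13.899$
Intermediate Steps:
$K{\left(s,u \right)} = 0$
$d = -110$ ($d = 0 - 110 = -110$)
$\frac{5 T{\left(-1,-4 \right)} 3 + 1714}{n{\left(-32 \right)} + d} = \frac{5 \left(-4\right) 3 + 1714}{-9 - 110} = \frac{\left(-20\right) 3 + 1714}{-119} = \left(-60 + 1714\right) \left(- \frac{1}{119}\right) = 1654 \left(- \frac{1}{119}\right) = - \frac{1654}{119}$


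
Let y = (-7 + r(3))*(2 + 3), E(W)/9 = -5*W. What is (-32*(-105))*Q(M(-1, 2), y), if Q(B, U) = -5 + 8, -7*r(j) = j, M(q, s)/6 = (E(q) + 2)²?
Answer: 10080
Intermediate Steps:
E(W) = -45*W (E(W) = 9*(-5*W) = -45*W)
M(q, s) = 6*(2 - 45*q)² (M(q, s) = 6*(-45*q + 2)² = 6*(2 - 45*q)²)
r(j) = -j/7
y = -260/7 (y = (-7 - ⅐*3)*(2 + 3) = (-7 - 3/7)*5 = -52/7*5 = -260/7 ≈ -37.143)
Q(B, U) = 3
(-32*(-105))*Q(M(-1, 2), y) = -32*(-105)*3 = 3360*3 = 10080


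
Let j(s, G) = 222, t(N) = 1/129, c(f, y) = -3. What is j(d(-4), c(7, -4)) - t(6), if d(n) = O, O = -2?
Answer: 28637/129 ≈ 221.99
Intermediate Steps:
t(N) = 1/129
d(n) = -2
j(d(-4), c(7, -4)) - t(6) = 222 - 1*1/129 = 222 - 1/129 = 28637/129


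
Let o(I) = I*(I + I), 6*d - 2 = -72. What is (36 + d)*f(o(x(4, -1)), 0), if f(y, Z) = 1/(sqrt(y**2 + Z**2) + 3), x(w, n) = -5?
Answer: 73/159 ≈ 0.45912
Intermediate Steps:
d = -35/3 (d = 1/3 + (1/6)*(-72) = 1/3 - 12 = -35/3 ≈ -11.667)
o(I) = 2*I**2 (o(I) = I*(2*I) = 2*I**2)
f(y, Z) = 1/(3 + sqrt(Z**2 + y**2)) (f(y, Z) = 1/(sqrt(Z**2 + y**2) + 3) = 1/(3 + sqrt(Z**2 + y**2)))
(36 + d)*f(o(x(4, -1)), 0) = (36 - 35/3)/(3 + sqrt(0**2 + (2*(-5)**2)**2)) = 73/(3*(3 + sqrt(0 + (2*25)**2))) = 73/(3*(3 + sqrt(0 + 50**2))) = 73/(3*(3 + sqrt(0 + 2500))) = 73/(3*(3 + sqrt(2500))) = 73/(3*(3 + 50)) = (73/3)/53 = (73/3)*(1/53) = 73/159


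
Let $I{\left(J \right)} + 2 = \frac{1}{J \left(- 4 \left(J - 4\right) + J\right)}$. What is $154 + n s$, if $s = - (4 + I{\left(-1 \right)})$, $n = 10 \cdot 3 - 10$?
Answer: $\frac{2186}{19} \approx 115.05$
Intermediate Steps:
$n = 20$ ($n = 30 - 10 = 20$)
$I{\left(J \right)} = -2 + \frac{1}{J \left(16 - 3 J\right)}$ ($I{\left(J \right)} = -2 + \frac{1}{J \left(- 4 \left(J - 4\right) + J\right)} = -2 + \frac{1}{J \left(- 4 \left(-4 + J\right) + J\right)} = -2 + \frac{1}{J \left(\left(16 - 4 J\right) + J\right)} = -2 + \frac{1}{J \left(16 - 3 J\right)}$)
$s = - \frac{37}{19}$ ($s = - (4 + \frac{-1 - 6 \left(-1\right)^{2} + 32 \left(-1\right)}{\left(-1\right) \left(-16 + 3 \left(-1\right)\right)}) = - (4 - \frac{-1 - 6 - 32}{-16 - 3}) = - (4 - \frac{-1 - 6 - 32}{-19}) = - (4 - \left(- \frac{1}{19}\right) \left(-39\right)) = - (4 - \frac{39}{19}) = \left(-1\right) \frac{37}{19} = - \frac{37}{19} \approx -1.9474$)
$154 + n s = 154 + 20 \left(- \frac{37}{19}\right) = 154 - \frac{740}{19} = \frac{2186}{19}$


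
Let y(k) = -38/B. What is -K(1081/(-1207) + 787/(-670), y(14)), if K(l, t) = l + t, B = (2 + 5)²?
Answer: 112764991/39625810 ≈ 2.8457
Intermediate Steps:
B = 49 (B = 7² = 49)
y(k) = -38/49
-K(1081/(-1207) + 787/(-670), y(14)) = -((1081/(-1207) + 787/(-670)) - 38/49) = -((1081*(-1/1207) + 787*(-1/670)) - 38/49) = -((-1081/1207 - 787/670) - 38/49) = -(-1674179/808690 - 38/49) = -1*(-112764991/39625810) = 112764991/39625810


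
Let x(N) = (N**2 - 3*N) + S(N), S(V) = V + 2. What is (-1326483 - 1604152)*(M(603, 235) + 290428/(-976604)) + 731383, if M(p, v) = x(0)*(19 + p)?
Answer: -889712375054662/244151 ≈ -3.6441e+9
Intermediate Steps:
S(V) = 2 + V
x(N) = 2 + N**2 - 2*N (x(N) = (N**2 - 3*N) + (2 + N) = 2 + N**2 - 2*N)
M(p, v) = 38 + 2*p (M(p, v) = (2 + 0**2 - 2*0)*(19 + p) = (2 + 0 + 0)*(19 + p) = 2*(19 + p) = 38 + 2*p)
(-1326483 - 1604152)*(M(603, 235) + 290428/(-976604)) + 731383 = (-1326483 - 1604152)*((38 + 2*603) + 290428/(-976604)) + 731383 = -2930635*((38 + 1206) + 290428*(-1/976604)) + 731383 = -2930635*(1244 - 72607/244151) + 731383 = -2930635*303651237/244151 + 731383 = -889890942945495/244151 + 731383 = -889712375054662/244151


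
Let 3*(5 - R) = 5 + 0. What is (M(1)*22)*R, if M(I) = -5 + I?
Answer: -880/3 ≈ -293.33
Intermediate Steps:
R = 10/3 (R = 5 - (5 + 0)/3 = 5 - 1/3*5 = 5 - 5/3 = 10/3 ≈ 3.3333)
(M(1)*22)*R = ((-5 + 1)*22)*(10/3) = -4*22*(10/3) = -88*10/3 = -880/3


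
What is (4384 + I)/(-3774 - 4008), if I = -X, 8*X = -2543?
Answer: -37615/62256 ≈ -0.60420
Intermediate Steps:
X = -2543/8 (X = (1/8)*(-2543) = -2543/8 ≈ -317.88)
I = 2543/8 (I = -1*(-2543/8) = 2543/8 ≈ 317.88)
(4384 + I)/(-3774 - 4008) = (4384 + 2543/8)/(-3774 - 4008) = (37615/8)/(-7782) = (37615/8)*(-1/7782) = -37615/62256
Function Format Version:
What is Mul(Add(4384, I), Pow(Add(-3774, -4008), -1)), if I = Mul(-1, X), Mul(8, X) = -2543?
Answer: Rational(-37615, 62256) ≈ -0.60420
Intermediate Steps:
X = Rational(-2543, 8) (X = Mul(Rational(1, 8), -2543) = Rational(-2543, 8) ≈ -317.88)
I = Rational(2543, 8) (I = Mul(-1, Rational(-2543, 8)) = Rational(2543, 8) ≈ 317.88)
Mul(Add(4384, I), Pow(Add(-3774, -4008), -1)) = Mul(Add(4384, Rational(2543, 8)), Pow(Add(-3774, -4008), -1)) = Mul(Rational(37615, 8), Pow(-7782, -1)) = Mul(Rational(37615, 8), Rational(-1, 7782)) = Rational(-37615, 62256)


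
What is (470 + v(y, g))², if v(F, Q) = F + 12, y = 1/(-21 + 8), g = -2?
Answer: 39250225/169 ≈ 2.3225e+5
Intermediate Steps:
y = -1/13 (y = 1/(-13) = -1/13 ≈ -0.076923)
v(F, Q) = 12 + F
(470 + v(y, g))² = (470 + (12 - 1/13))² = (470 + 155/13)² = (6265/13)² = 39250225/169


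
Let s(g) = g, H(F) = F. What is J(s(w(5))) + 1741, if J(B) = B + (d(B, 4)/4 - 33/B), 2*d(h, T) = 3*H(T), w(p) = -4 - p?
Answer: 10423/6 ≈ 1737.2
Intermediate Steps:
d(h, T) = 3*T/2 (d(h, T) = (3*T)/2 = 3*T/2)
J(B) = 3/2 + B - 33/B (J(B) = B + (((3/2)*4)/4 - 33/B) = B + (6*(¼) - 33/B) = B + (3/2 - 33/B) = 3/2 + B - 33/B)
J(s(w(5))) + 1741 = (3/2 + (-4 - 1*5) - 33/(-4 - 1*5)) + 1741 = (3/2 + (-4 - 5) - 33/(-4 - 5)) + 1741 = (3/2 - 9 - 33/(-9)) + 1741 = (3/2 - 9 - 33*(-⅑)) + 1741 = (3/2 - 9 + 11/3) + 1741 = -23/6 + 1741 = 10423/6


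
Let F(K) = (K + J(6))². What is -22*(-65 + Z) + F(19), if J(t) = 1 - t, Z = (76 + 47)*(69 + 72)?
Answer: -379920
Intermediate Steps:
Z = 17343 (Z = 123*141 = 17343)
F(K) = (-5 + K)² (F(K) = (K + (1 - 1*6))² = (K + (1 - 6))² = (K - 5)² = (-5 + K)²)
-22*(-65 + Z) + F(19) = -22*(-65 + 17343) + (-5 + 19)² = -22*17278 + 14² = -380116 + 196 = -379920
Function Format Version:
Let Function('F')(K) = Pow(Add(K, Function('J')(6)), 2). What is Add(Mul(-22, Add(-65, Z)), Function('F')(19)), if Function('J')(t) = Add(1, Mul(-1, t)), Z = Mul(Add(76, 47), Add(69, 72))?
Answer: -379920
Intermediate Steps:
Z = 17343 (Z = Mul(123, 141) = 17343)
Function('F')(K) = Pow(Add(-5, K), 2) (Function('F')(K) = Pow(Add(K, Add(1, Mul(-1, 6))), 2) = Pow(Add(K, Add(1, -6)), 2) = Pow(Add(K, -5), 2) = Pow(Add(-5, K), 2))
Add(Mul(-22, Add(-65, Z)), Function('F')(19)) = Add(Mul(-22, Add(-65, 17343)), Pow(Add(-5, 19), 2)) = Add(Mul(-22, 17278), Pow(14, 2)) = Add(-380116, 196) = -379920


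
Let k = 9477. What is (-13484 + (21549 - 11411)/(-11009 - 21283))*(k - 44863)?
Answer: 296313834613/621 ≈ 4.7716e+8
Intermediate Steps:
(-13484 + (21549 - 11411)/(-11009 - 21283))*(k - 44863) = (-13484 + (21549 - 11411)/(-11009 - 21283))*(9477 - 44863) = (-13484 + 10138/(-32292))*(-35386) = (-13484 + 10138*(-1/32292))*(-35386) = (-13484 - 5069/16146)*(-35386) = -217717733/16146*(-35386) = 296313834613/621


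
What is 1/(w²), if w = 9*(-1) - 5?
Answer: 1/196 ≈ 0.0051020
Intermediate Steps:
w = -14 (w = -9 - 5 = -14)
1/(w²) = 1/((-14)²) = 1/196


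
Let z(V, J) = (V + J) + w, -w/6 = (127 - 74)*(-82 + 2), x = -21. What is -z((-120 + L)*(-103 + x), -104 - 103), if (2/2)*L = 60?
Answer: -32673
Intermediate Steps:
L = 60
w = 25440 (w = -6*(127 - 74)*(-82 + 2) = -318*(-80) = -6*(-4240) = 25440)
z(V, J) = 25440 + J + V (z(V, J) = (V + J) + 25440 = (J + V) + 25440 = 25440 + J + V)
-z((-120 + L)*(-103 + x), -104 - 103) = -(25440 + (-104 - 103) + (-120 + 60)*(-103 - 21)) = -(25440 - 207 - 60*(-124)) = -(25440 - 207 + 7440) = -1*32673 = -32673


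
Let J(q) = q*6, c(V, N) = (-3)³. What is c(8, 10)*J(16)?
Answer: -2592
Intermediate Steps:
c(V, N) = -27
J(q) = 6*q
c(8, 10)*J(16) = -162*16 = -27*96 = -2592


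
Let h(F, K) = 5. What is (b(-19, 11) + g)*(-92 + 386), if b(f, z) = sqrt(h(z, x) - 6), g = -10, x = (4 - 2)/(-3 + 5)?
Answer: -2940 + 294*I ≈ -2940.0 + 294.0*I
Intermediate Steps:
x = 1 (x = 2/2 = 2*(1/2) = 1)
b(f, z) = I (b(f, z) = sqrt(5 - 6) = sqrt(-1) = I)
(b(-19, 11) + g)*(-92 + 386) = (I - 10)*(-92 + 386) = (-10 + I)*294 = -2940 + 294*I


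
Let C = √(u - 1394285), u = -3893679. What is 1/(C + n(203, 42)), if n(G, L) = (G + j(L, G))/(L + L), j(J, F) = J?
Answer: 420/761468041 - 288*I*√1321991/761468041 ≈ 5.5157e-7 - 0.00043487*I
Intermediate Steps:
C = 2*I*√1321991 (C = √(-3893679 - 1394285) = √(-5287964) = 2*I*√1321991 ≈ 2299.6*I)
n(G, L) = (G + L)/(2*L) (n(G, L) = (G + L)/(L + L) = (G + L)/((2*L)) = (G + L)*(1/(2*L)) = (G + L)/(2*L))
1/(C + n(203, 42)) = 1/(2*I*√1321991 + (½)*(203 + 42)/42) = 1/(2*I*√1321991 + (½)*(1/42)*245) = 1/(2*I*√1321991 + 35/12) = 1/(35/12 + 2*I*√1321991)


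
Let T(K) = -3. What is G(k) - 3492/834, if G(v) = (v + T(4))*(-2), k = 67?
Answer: -18374/139 ≈ -132.19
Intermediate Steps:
G(v) = 6 - 2*v (G(v) = (v - 3)*(-2) = (-3 + v)*(-2) = 6 - 2*v)
G(k) - 3492/834 = (6 - 2*67) - 3492/834 = (6 - 134) - 3492*1/834 = -128 - 582/139 = -18374/139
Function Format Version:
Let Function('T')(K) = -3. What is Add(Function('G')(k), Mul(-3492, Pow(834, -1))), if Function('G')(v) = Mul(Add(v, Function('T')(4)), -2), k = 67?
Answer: Rational(-18374, 139) ≈ -132.19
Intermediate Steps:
Function('G')(v) = Add(6, Mul(-2, v)) (Function('G')(v) = Mul(Add(v, -3), -2) = Mul(Add(-3, v), -2) = Add(6, Mul(-2, v)))
Add(Function('G')(k), Mul(-3492, Pow(834, -1))) = Add(Add(6, Mul(-2, 67)), Mul(-3492, Pow(834, -1))) = Add(Add(6, -134), Mul(-3492, Rational(1, 834))) = Add(-128, Rational(-582, 139)) = Rational(-18374, 139)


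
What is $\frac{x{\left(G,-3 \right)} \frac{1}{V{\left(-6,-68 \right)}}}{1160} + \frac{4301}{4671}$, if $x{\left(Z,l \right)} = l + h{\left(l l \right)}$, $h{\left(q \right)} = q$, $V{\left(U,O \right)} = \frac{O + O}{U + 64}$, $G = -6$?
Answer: $\frac{5835347}{6352560} \approx 0.91858$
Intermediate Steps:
$V{\left(U,O \right)} = \frac{2 O}{64 + U}$
$x{\left(Z,l \right)} = l + l^{2}$ ($x{\left(Z,l \right)} = l + l l = l + l^{2}$)
$\frac{x{\left(G,-3 \right)} \frac{1}{V{\left(-6,-68 \right)}}}{1160} + \frac{4301}{4671} = \frac{- 3 \left(1 - 3\right) \frac{1}{2 \left(-68\right) \frac{1}{64 - 6}}}{1160} + \frac{4301}{4671} = \frac{\left(-3\right) \left(-2\right)}{2 \left(-68\right) \frac{1}{58}} \cdot \frac{1}{1160} + 4301 \cdot \frac{1}{4671} = \frac{6}{2 \left(-68\right) \frac{1}{58}} \cdot \frac{1}{1160} + \frac{4301}{4671} = \frac{6}{- \frac{68}{29}} \cdot \frac{1}{1160} + \frac{4301}{4671} = 6 \left(- \frac{29}{68}\right) \frac{1}{1160} + \frac{4301}{4671} = \left(- \frac{87}{34}\right) \frac{1}{1160} + \frac{4301}{4671} = - \frac{3}{1360} + \frac{4301}{4671} = \frac{5835347}{6352560}$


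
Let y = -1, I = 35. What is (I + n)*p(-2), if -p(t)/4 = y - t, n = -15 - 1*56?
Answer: 144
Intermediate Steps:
n = -71 (n = -15 - 56 = -71)
p(t) = 4 + 4*t (p(t) = -4*(-1 - t) = 4 + 4*t)
(I + n)*p(-2) = (35 - 71)*(4 + 4*(-2)) = -36*(4 - 8) = -36*(-4) = 144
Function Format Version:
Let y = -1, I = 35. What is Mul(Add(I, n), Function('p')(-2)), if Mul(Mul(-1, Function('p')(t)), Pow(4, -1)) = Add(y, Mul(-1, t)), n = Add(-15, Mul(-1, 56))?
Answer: 144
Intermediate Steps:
n = -71 (n = Add(-15, -56) = -71)
Function('p')(t) = Add(4, Mul(4, t)) (Function('p')(t) = Mul(-4, Add(-1, Mul(-1, t))) = Add(4, Mul(4, t)))
Mul(Add(I, n), Function('p')(-2)) = Mul(Add(35, -71), Add(4, Mul(4, -2))) = Mul(-36, Add(4, -8)) = Mul(-36, -4) = 144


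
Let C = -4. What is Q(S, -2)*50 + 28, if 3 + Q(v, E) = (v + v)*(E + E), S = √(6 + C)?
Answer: -122 - 400*√2 ≈ -687.69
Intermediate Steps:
S = √2 (S = √(6 - 4) = √2 ≈ 1.4142)
Q(v, E) = -3 + 4*E*v (Q(v, E) = -3 + (v + v)*(E + E) = -3 + (2*v)*(2*E) = -3 + 4*E*v)
Q(S, -2)*50 + 28 = (-3 + 4*(-2)*√2)*50 + 28 = (-3 - 8*√2)*50 + 28 = (-150 - 400*√2) + 28 = -122 - 400*√2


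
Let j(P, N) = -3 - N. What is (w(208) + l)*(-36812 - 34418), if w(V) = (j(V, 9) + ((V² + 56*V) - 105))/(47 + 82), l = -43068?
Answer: 130611530570/43 ≈ 3.0375e+9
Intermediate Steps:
w(V) = -39/43 + V²/129 + 56*V/129 (w(V) = ((-3 - 1*9) + ((V² + 56*V) - 105))/(47 + 82) = ((-3 - 9) + (-105 + V² + 56*V))/129 = (-12 + (-105 + V² + 56*V))*(1/129) = (-117 + V² + 56*V)*(1/129) = -39/43 + V²/129 + 56*V/129)
(w(208) + l)*(-36812 - 34418) = ((-39/43 + (1/129)*208² + (56/129)*208) - 43068)*(-36812 - 34418) = ((-39/43 + (1/129)*43264 + 11648/129) - 43068)*(-71230) = ((-39/43 + 43264/129 + 11648/129) - 43068)*(-71230) = (18265/43 - 43068)*(-71230) = -1833659/43*(-71230) = 130611530570/43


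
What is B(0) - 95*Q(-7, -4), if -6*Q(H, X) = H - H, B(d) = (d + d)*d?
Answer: 0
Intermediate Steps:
B(d) = 2*d**2 (B(d) = (2*d)*d = 2*d**2)
Q(H, X) = 0 (Q(H, X) = -(H - H)/6 = -1/6*0 = 0)
B(0) - 95*Q(-7, -4) = 2*0**2 - 95*0 = 2*0 + 0 = 0 + 0 = 0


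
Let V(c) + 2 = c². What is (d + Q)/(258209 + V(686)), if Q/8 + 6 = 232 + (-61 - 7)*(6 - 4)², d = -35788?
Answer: -36156/728803 ≈ -0.049610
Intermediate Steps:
Q = -368 (Q = -48 + 8*(232 + (-61 - 7)*(6 - 4)²) = -48 + 8*(232 - 68*2²) = -48 + 8*(232 - 68*4) = -48 + 8*(232 - 272) = -48 + 8*(-40) = -48 - 320 = -368)
V(c) = -2 + c²
(d + Q)/(258209 + V(686)) = (-35788 - 368)/(258209 + (-2 + 686²)) = -36156/(258209 + (-2 + 470596)) = -36156/(258209 + 470594) = -36156/728803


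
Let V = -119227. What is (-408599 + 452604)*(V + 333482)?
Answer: 9428291275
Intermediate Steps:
(-408599 + 452604)*(V + 333482) = (-408599 + 452604)*(-119227 + 333482) = 44005*214255 = 9428291275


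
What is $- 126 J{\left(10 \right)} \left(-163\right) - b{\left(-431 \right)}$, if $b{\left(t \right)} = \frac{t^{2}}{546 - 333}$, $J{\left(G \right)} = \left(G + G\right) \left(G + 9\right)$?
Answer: $\frac{1662159959}{213} \approx 7.8036 \cdot 10^{6}$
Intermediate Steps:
$J{\left(G \right)} = 2 G \left(9 + G\right)$
$b{\left(t \right)} = \frac{t^{2}}{213}$
$- 126 J{\left(10 \right)} \left(-163\right) - b{\left(-431 \right)} = - 126 \cdot 2 \cdot 10 \left(9 + 10\right) \left(-163\right) - \frac{\left(-431\right)^{2}}{213} = - 126 \cdot 2 \cdot 10 \cdot 19 \left(-163\right) - \frac{1}{213} \cdot 185761 = \left(-126\right) 380 \left(-163\right) - \frac{185761}{213} = \left(-47880\right) \left(-163\right) - \frac{185761}{213} = 7804440 - \frac{185761}{213} = \frac{1662159959}{213}$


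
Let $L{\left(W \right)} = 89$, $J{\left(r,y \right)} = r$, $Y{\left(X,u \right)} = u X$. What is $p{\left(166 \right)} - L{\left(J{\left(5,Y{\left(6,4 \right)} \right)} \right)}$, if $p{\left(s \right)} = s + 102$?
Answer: $179$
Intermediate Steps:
$Y{\left(X,u \right)} = X u$
$p{\left(s \right)} = 102 + s$
$p{\left(166 \right)} - L{\left(J{\left(5,Y{\left(6,4 \right)} \right)} \right)} = \left(102 + 166\right) - 89 = 268 - 89 = 179$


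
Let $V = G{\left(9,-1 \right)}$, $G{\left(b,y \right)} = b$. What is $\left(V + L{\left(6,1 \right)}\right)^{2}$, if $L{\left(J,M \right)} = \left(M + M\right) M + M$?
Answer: $144$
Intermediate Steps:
$V = 9$
$L{\left(J,M \right)} = M + 2 M^{2}$ ($L{\left(J,M \right)} = 2 M M + M = 2 M^{2} + M = M + 2 M^{2}$)
$\left(V + L{\left(6,1 \right)}\right)^{2} = \left(9 + 1 \left(1 + 2 \cdot 1\right)\right)^{2} = \left(9 + 1 \left(1 + 2\right)\right)^{2} = \left(9 + 1 \cdot 3\right)^{2} = \left(9 + 3\right)^{2} = 12^{2} = 144$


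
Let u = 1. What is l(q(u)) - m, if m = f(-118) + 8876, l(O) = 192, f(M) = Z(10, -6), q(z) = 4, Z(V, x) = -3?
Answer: -8681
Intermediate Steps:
f(M) = -3
m = 8873 (m = -3 + 8876 = 8873)
l(q(u)) - m = 192 - 1*8873 = 192 - 8873 = -8681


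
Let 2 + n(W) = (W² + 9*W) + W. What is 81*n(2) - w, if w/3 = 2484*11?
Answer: -80190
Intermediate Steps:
w = 81972 (w = 3*(2484*11) = 3*27324 = 81972)
n(W) = -2 + W² + 10*W (n(W) = -2 + ((W² + 9*W) + W) = -2 + (W² + 10*W) = -2 + W² + 10*W)
81*n(2) - w = 81*(-2 + 2² + 10*2) - 1*81972 = 81*(-2 + 4 + 20) - 81972 = 81*22 - 81972 = 1782 - 81972 = -80190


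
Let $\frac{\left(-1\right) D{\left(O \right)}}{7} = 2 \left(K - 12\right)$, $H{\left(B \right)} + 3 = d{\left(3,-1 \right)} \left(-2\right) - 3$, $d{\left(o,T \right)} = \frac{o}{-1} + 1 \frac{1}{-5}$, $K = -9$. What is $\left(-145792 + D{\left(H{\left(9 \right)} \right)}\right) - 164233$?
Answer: $-309731$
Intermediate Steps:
$d{\left(o,T \right)} = - \frac{1}{5} - o$ ($d{\left(o,T \right)} = o \left(-1\right) + 1 \left(- \frac{1}{5}\right) = - o - \frac{1}{5} = - \frac{1}{5} - o$)
$H{\left(B \right)} = \frac{2}{5}$ ($H{\left(B \right)} = -3 - \left(3 - \left(- \frac{1}{5} - 3\right) \left(-2\right)\right) = -3 - - \frac{17}{5} = -3 + \left(\frac{32}{5} - 3\right) = -3 + \frac{17}{5} = \frac{2}{5}$)
$D{\left(O \right)} = 294$ ($D{\left(O \right)} = - 7 \cdot 2 \left(-9 - 12\right) = - 7 \cdot 2 \left(-21\right) = \left(-7\right) \left(-42\right) = 294$)
$\left(-145792 + D{\left(H{\left(9 \right)} \right)}\right) - 164233 = \left(-145792 + 294\right) - 164233 = -145498 - 164233 = -309731$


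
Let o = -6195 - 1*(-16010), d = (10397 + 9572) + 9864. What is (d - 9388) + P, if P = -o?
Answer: 10630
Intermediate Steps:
d = 29833 (d = 19969 + 9864 = 29833)
o = 9815 (o = -6195 + 16010 = 9815)
P = -9815 (P = -1*9815 = -9815)
(d - 9388) + P = (29833 - 9388) - 9815 = 20445 - 9815 = 10630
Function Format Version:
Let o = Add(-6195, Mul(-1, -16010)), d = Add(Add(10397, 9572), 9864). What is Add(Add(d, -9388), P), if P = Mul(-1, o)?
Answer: 10630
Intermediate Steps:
d = 29833 (d = Add(19969, 9864) = 29833)
o = 9815 (o = Add(-6195, 16010) = 9815)
P = -9815 (P = Mul(-1, 9815) = -9815)
Add(Add(d, -9388), P) = Add(Add(29833, -9388), -9815) = Add(20445, -9815) = 10630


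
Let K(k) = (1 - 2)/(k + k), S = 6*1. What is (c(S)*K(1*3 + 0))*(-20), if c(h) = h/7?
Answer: 20/7 ≈ 2.8571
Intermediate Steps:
S = 6
c(h) = h/7 (c(h) = h*(⅐) = h/7)
K(k) = -1/(2*k)
(c(S)*K(1*3 + 0))*(-20) = (((⅐)*6)*(-1/(2*(1*3 + 0))))*(-20) = (6*(-1/(2*(3 + 0)))/7)*(-20) = (6*(-½/3)/7)*(-20) = (6*(-½*⅓)/7)*(-20) = ((6/7)*(-⅙))*(-20) = -⅐*(-20) = 20/7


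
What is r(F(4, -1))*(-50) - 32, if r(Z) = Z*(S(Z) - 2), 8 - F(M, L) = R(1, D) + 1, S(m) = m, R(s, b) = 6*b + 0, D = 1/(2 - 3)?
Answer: -7182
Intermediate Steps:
D = -1 (D = 1/(-1) = -1)
R(s, b) = 6*b
F(M, L) = 13 (F(M, L) = 8 - (6*(-1) + 1) = 8 - (-6 + 1) = 8 - 1*(-5) = 8 + 5 = 13)
r(Z) = Z*(-2 + Z) (r(Z) = Z*(Z - 2) = Z*(-2 + Z))
r(F(4, -1))*(-50) - 32 = (13*(-2 + 13))*(-50) - 32 = (13*11)*(-50) - 32 = 143*(-50) - 32 = -7150 - 32 = -7182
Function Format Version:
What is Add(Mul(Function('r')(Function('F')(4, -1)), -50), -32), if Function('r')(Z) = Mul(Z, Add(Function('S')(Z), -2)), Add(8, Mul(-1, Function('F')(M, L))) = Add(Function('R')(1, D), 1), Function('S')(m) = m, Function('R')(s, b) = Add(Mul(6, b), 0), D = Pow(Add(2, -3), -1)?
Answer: -7182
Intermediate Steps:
D = -1 (D = Pow(-1, -1) = -1)
Function('R')(s, b) = Mul(6, b)
Function('F')(M, L) = 13 (Function('F')(M, L) = Add(8, Mul(-1, Add(Mul(6, -1), 1))) = Add(8, Mul(-1, Add(-6, 1))) = Add(8, Mul(-1, -5)) = Add(8, 5) = 13)
Function('r')(Z) = Mul(Z, Add(-2, Z)) (Function('r')(Z) = Mul(Z, Add(Z, -2)) = Mul(Z, Add(-2, Z)))
Add(Mul(Function('r')(Function('F')(4, -1)), -50), -32) = Add(Mul(Mul(13, Add(-2, 13)), -50), -32) = Add(Mul(Mul(13, 11), -50), -32) = Add(Mul(143, -50), -32) = Add(-7150, -32) = -7182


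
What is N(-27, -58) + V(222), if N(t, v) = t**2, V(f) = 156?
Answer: 885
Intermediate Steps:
N(-27, -58) + V(222) = (-27)**2 + 156 = 729 + 156 = 885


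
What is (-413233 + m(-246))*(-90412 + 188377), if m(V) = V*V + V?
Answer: -34578020295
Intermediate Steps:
m(V) = V + V**2 (m(V) = V**2 + V = V + V**2)
(-413233 + m(-246))*(-90412 + 188377) = (-413233 - 246*(1 - 246))*(-90412 + 188377) = (-413233 - 246*(-245))*97965 = (-413233 + 60270)*97965 = -352963*97965 = -34578020295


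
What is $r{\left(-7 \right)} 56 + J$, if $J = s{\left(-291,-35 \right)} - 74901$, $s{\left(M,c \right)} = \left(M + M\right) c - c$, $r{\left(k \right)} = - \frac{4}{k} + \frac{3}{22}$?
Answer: $- \frac{599020}{11} \approx -54456.0$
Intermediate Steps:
$r{\left(k \right)} = \frac{3}{22} - \frac{4}{k}$ ($r{\left(k \right)} = - \frac{4}{k} + 3 \cdot \frac{1}{22} = - \frac{4}{k} + \frac{3}{22} = \frac{3}{22} - \frac{4}{k}$)
$s{\left(M,c \right)} = - c + 2 M c$ ($s{\left(M,c \right)} = 2 M c - c = - c + 2 M c$)
$J = -54496$ ($J = - 35 \left(-1 + 2 \left(-291\right)\right) - 74901 = - 35 \left(-1 - 582\right) - 74901 = \left(-35\right) \left(-583\right) - 74901 = 20405 - 74901 = -54496$)
$r{\left(-7 \right)} 56 + J = \left(\frac{3}{22} - \frac{4}{-7}\right) 56 - 54496 = \left(\frac{3}{22} - - \frac{4}{7}\right) 56 - 54496 = \left(\frac{3}{22} + \frac{4}{7}\right) 56 - 54496 = \frac{109}{154} \cdot 56 - 54496 = \frac{436}{11} - 54496 = - \frac{599020}{11}$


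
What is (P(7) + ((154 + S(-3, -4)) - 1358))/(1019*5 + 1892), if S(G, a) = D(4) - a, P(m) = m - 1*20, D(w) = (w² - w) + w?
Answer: -399/2329 ≈ -0.17132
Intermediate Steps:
D(w) = w²
P(m) = -20 + m (P(m) = m - 20 = -20 + m)
S(G, a) = 16 - a (S(G, a) = 4² - a = 16 - a)
(P(7) + ((154 + S(-3, -4)) - 1358))/(1019*5 + 1892) = ((-20 + 7) + ((154 + (16 - 1*(-4))) - 1358))/(1019*5 + 1892) = (-13 + ((154 + (16 + 4)) - 1358))/(5095 + 1892) = (-13 + ((154 + 20) - 1358))/6987 = (-13 + (174 - 1358))*(1/6987) = (-13 - 1184)*(1/6987) = -1197*1/6987 = -399/2329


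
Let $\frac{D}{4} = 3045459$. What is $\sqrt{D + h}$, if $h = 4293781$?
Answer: $\sqrt{16475617} \approx 4059.0$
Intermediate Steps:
$D = 12181836$ ($D = 4 \cdot 3045459 = 12181836$)
$\sqrt{D + h} = \sqrt{12181836 + 4293781} = \sqrt{16475617}$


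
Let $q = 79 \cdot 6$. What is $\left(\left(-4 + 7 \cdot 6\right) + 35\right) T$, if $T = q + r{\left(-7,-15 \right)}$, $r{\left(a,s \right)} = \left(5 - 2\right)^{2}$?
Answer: $35259$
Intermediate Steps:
$r{\left(a,s \right)} = 9$ ($r{\left(a,s \right)} = 3^{2} = 9$)
$q = 474$
$T = 483$ ($T = 474 + 9 = 483$)
$\left(\left(-4 + 7 \cdot 6\right) + 35\right) T = \left(\left(-4 + 7 \cdot 6\right) + 35\right) 483 = \left(\left(-4 + 42\right) + 35\right) 483 = \left(38 + 35\right) 483 = 73 \cdot 483 = 35259$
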